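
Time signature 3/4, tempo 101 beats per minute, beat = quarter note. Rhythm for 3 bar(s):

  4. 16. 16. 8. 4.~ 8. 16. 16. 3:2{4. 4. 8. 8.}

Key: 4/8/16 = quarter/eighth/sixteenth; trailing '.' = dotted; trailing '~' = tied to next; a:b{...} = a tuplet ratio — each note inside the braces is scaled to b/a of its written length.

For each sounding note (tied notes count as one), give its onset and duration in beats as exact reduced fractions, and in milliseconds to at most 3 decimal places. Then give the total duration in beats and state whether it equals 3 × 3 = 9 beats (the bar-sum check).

1) 0.0ms=0b +891.089ms=3/2b
2) 891.089ms=3/2b +222.772ms=3/8b
3) 1113.861ms=15/8b +222.772ms=3/8b
4) 1336.634ms=9/4b +445.545ms=3/4b
5) 1782.178ms=3b +1336.634ms=9/4b
6) 3118.812ms=21/4b +222.772ms=3/8b
7) 3341.584ms=45/8b +222.772ms=3/8b
8) 3564.356ms=6b +594.059ms=1b
9) 4158.416ms=7b +594.059ms=1b
10) 4752.475ms=8b +297.03ms=1/2b
11) 5049.505ms=17/2b +297.03ms=1/2b
Σ=9b of 9 (101bpm 3/4) — PASS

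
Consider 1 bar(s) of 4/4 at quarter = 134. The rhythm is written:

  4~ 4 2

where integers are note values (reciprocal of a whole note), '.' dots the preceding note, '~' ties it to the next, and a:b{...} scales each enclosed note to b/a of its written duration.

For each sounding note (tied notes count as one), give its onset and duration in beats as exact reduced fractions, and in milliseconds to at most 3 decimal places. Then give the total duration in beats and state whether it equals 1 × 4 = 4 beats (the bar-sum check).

1) 0.0ms=0b +895.522ms=2b
2) 895.522ms=2b +895.522ms=2b
Σ=4b of 4 (134bpm 4/4) — PASS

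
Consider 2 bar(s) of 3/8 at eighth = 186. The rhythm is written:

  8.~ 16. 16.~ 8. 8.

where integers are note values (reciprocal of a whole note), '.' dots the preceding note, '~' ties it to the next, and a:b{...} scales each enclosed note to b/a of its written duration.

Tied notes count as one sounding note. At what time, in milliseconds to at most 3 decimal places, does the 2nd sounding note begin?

1. 0.0ms @ 0 + 725.806ms (9/4)
2. 725.806ms @ 9/4 + 725.806ms (9/4)
3. 1451.613ms @ 9/2 + 483.871ms (3/2)

note 2 onset = 9/4b = 725.806ms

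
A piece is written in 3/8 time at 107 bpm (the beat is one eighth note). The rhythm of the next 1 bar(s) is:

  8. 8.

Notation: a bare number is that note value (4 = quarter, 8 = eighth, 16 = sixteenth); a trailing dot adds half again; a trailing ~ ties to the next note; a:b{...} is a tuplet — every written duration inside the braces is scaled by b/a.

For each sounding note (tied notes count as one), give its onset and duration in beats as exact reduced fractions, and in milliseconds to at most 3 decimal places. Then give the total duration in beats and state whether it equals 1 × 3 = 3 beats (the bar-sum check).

1) 0.0ms=0b +841.121ms=3/2b
2) 841.121ms=3/2b +841.121ms=3/2b
Σ=3b of 3 (107bpm 3/8) — PASS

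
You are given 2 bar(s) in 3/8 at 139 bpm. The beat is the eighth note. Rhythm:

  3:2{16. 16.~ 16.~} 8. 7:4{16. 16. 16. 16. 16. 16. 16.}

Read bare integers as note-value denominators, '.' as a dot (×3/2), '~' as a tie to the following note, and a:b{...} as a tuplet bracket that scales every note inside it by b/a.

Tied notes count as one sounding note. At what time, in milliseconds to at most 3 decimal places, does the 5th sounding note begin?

1. 0.0ms @ 0 + 215.827ms (1/2)
2. 215.827ms @ 1/2 + 1079.137ms (5/2)
3. 1294.964ms @ 3 + 184.995ms (3/7)
4. 1479.959ms @ 24/7 + 184.995ms (3/7)
5. 1664.954ms @ 27/7 + 184.995ms (3/7)
6. 1849.949ms @ 30/7 + 184.995ms (3/7)
7. 2034.943ms @ 33/7 + 184.995ms (3/7)
8. 2219.938ms @ 36/7 + 184.995ms (3/7)
9. 2404.933ms @ 39/7 + 184.995ms (3/7)

note 5 onset = 27/7b = 1664.954ms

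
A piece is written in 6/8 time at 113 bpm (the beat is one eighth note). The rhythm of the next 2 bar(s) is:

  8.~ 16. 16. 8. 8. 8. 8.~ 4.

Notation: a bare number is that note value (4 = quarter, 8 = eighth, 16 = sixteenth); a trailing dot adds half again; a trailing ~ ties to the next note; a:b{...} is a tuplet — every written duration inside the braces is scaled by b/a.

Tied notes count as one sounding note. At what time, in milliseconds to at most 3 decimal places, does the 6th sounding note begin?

1. 0.0ms @ 0 + 1194.69ms (9/4)
2. 1194.69ms @ 9/4 + 398.23ms (3/4)
3. 1592.92ms @ 3 + 796.46ms (3/2)
4. 2389.381ms @ 9/2 + 796.46ms (3/2)
5. 3185.841ms @ 6 + 796.46ms (3/2)
6. 3982.301ms @ 15/2 + 2389.381ms (9/2)

note 6 onset = 15/2b = 3982.301ms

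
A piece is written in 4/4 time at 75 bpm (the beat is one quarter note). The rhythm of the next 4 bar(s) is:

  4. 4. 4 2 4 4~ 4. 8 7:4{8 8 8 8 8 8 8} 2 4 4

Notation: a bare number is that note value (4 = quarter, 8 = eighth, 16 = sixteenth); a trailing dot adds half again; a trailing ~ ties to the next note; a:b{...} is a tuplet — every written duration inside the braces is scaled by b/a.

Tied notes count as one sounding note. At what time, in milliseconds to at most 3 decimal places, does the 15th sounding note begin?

note 15 onset = 12b = 9600.0ms

1. 0.0ms @ 0 + 1200.0ms (3/2)
2. 1200.0ms @ 3/2 + 1200.0ms (3/2)
3. 2400.0ms @ 3 + 800.0ms (1)
4. 3200.0ms @ 4 + 1600.0ms (2)
5. 4800.0ms @ 6 + 800.0ms (1)
6. 5600.0ms @ 7 + 2000.0ms (5/2)
7. 7600.0ms @ 19/2 + 400.0ms (1/2)
8. 8000.0ms @ 10 + 228.571ms (2/7)
9. 8228.571ms @ 72/7 + 228.571ms (2/7)
10. 8457.143ms @ 74/7 + 228.571ms (2/7)
11. 8685.714ms @ 76/7 + 228.571ms (2/7)
12. 8914.286ms @ 78/7 + 228.571ms (2/7)
13. 9142.857ms @ 80/7 + 228.571ms (2/7)
14. 9371.429ms @ 82/7 + 228.571ms (2/7)
15. 9600.0ms @ 12 + 1600.0ms (2)
16. 11200.0ms @ 14 + 800.0ms (1)
17. 12000.0ms @ 15 + 800.0ms (1)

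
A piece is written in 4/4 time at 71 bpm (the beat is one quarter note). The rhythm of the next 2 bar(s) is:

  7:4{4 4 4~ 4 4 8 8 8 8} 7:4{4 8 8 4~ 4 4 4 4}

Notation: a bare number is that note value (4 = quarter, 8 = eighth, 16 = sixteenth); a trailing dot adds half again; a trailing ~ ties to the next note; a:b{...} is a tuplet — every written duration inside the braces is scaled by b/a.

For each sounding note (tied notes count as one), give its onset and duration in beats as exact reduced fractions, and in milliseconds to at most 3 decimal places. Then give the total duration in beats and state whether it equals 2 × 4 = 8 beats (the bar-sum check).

1) 0.0ms=0b +482.897ms=4/7b
2) 482.897ms=4/7b +482.897ms=4/7b
3) 965.795ms=8/7b +965.795ms=8/7b
4) 1931.59ms=16/7b +482.897ms=4/7b
5) 2414.487ms=20/7b +241.449ms=2/7b
6) 2655.936ms=22/7b +241.449ms=2/7b
7) 2897.384ms=24/7b +241.449ms=2/7b
8) 3138.833ms=26/7b +241.449ms=2/7b
9) 3380.282ms=4b +482.897ms=4/7b
10) 3863.179ms=32/7b +241.449ms=2/7b
11) 4104.628ms=34/7b +241.449ms=2/7b
12) 4346.076ms=36/7b +965.795ms=8/7b
13) 5311.871ms=44/7b +482.897ms=4/7b
14) 5794.769ms=48/7b +482.897ms=4/7b
15) 6277.666ms=52/7b +482.897ms=4/7b
Σ=8b of 8 (71bpm 4/4) — PASS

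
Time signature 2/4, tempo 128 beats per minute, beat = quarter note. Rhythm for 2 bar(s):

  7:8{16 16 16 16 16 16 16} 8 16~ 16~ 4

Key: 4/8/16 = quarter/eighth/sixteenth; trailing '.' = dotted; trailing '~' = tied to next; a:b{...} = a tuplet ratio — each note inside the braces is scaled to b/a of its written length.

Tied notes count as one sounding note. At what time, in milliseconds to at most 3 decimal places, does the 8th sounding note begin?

note 8 onset = 2b = 937.5ms

1. 0.0ms @ 0 + 133.929ms (2/7)
2. 133.929ms @ 2/7 + 133.929ms (2/7)
3. 267.857ms @ 4/7 + 133.929ms (2/7)
4. 401.786ms @ 6/7 + 133.929ms (2/7)
5. 535.714ms @ 8/7 + 133.929ms (2/7)
6. 669.643ms @ 10/7 + 133.929ms (2/7)
7. 803.571ms @ 12/7 + 133.929ms (2/7)
8. 937.5ms @ 2 + 234.375ms (1/2)
9. 1171.875ms @ 5/2 + 703.125ms (3/2)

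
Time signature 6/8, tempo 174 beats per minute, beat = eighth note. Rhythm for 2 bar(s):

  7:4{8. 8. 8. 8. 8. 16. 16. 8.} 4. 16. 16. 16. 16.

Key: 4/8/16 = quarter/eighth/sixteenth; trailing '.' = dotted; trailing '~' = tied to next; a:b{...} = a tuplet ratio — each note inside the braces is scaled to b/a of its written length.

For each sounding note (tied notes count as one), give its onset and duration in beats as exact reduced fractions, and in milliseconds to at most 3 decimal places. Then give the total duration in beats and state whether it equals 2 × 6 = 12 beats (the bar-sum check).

1) 0.0ms=0b +295.567ms=6/7b
2) 295.567ms=6/7b +295.567ms=6/7b
3) 591.133ms=12/7b +295.567ms=6/7b
4) 886.7ms=18/7b +295.567ms=6/7b
5) 1182.266ms=24/7b +295.567ms=6/7b
6) 1477.833ms=30/7b +147.783ms=3/7b
7) 1625.616ms=33/7b +147.783ms=3/7b
8) 1773.399ms=36/7b +295.567ms=6/7b
9) 2068.966ms=6b +1034.483ms=3b
10) 3103.448ms=9b +258.621ms=3/4b
11) 3362.069ms=39/4b +258.621ms=3/4b
12) 3620.69ms=21/2b +258.621ms=3/4b
13) 3879.31ms=45/4b +258.621ms=3/4b
Σ=12b of 12 (174bpm 6/8) — PASS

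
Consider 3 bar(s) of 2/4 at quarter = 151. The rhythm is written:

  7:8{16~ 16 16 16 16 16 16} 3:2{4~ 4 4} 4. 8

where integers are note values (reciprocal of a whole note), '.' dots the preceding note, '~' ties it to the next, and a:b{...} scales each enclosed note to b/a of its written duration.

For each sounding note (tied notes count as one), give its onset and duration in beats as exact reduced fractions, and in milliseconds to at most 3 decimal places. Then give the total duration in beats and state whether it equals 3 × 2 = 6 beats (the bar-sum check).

1) 0.0ms=0b +227.058ms=4/7b
2) 227.058ms=4/7b +113.529ms=2/7b
3) 340.587ms=6/7b +113.529ms=2/7b
4) 454.115ms=8/7b +113.529ms=2/7b
5) 567.644ms=10/7b +113.529ms=2/7b
6) 681.173ms=12/7b +113.529ms=2/7b
7) 794.702ms=2b +529.801ms=4/3b
8) 1324.503ms=10/3b +264.901ms=2/3b
9) 1589.404ms=4b +596.026ms=3/2b
10) 2185.43ms=11/2b +198.675ms=1/2b
Σ=6b of 6 (151bpm 2/4) — PASS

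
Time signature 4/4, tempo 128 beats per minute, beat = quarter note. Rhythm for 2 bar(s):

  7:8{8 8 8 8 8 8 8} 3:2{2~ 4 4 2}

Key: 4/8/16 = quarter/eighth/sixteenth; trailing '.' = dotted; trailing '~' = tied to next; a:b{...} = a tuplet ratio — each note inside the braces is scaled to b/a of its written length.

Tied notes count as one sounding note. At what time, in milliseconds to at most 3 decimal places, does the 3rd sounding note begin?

1. 0.0ms @ 0 + 267.857ms (4/7)
2. 267.857ms @ 4/7 + 267.857ms (4/7)
3. 535.714ms @ 8/7 + 267.857ms (4/7)
4. 803.571ms @ 12/7 + 267.857ms (4/7)
5. 1071.429ms @ 16/7 + 267.857ms (4/7)
6. 1339.286ms @ 20/7 + 267.857ms (4/7)
7. 1607.143ms @ 24/7 + 267.857ms (4/7)
8. 1875.0ms @ 4 + 937.5ms (2)
9. 2812.5ms @ 6 + 312.5ms (2/3)
10. 3125.0ms @ 20/3 + 625.0ms (4/3)

note 3 onset = 8/7b = 535.714ms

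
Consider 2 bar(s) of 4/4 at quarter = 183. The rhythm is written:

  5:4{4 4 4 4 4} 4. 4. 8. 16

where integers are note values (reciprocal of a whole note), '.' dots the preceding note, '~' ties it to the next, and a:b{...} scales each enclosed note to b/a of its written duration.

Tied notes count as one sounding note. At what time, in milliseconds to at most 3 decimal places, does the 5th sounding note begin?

1. 0.0ms @ 0 + 262.295ms (4/5)
2. 262.295ms @ 4/5 + 262.295ms (4/5)
3. 524.59ms @ 8/5 + 262.295ms (4/5)
4. 786.885ms @ 12/5 + 262.295ms (4/5)
5. 1049.18ms @ 16/5 + 262.295ms (4/5)
6. 1311.475ms @ 4 + 491.803ms (3/2)
7. 1803.279ms @ 11/2 + 491.803ms (3/2)
8. 2295.082ms @ 7 + 245.902ms (3/4)
9. 2540.984ms @ 31/4 + 81.967ms (1/4)

note 5 onset = 16/5b = 1049.18ms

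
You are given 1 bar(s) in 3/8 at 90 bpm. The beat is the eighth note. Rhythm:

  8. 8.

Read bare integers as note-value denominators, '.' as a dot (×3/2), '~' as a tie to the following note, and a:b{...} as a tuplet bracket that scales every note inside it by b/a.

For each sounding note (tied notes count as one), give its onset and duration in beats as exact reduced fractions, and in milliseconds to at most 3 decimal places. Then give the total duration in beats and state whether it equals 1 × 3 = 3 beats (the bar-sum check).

1) 0.0ms=0b +1000.0ms=3/2b
2) 1000.0ms=3/2b +1000.0ms=3/2b
Σ=3b of 3 (90bpm 3/8) — PASS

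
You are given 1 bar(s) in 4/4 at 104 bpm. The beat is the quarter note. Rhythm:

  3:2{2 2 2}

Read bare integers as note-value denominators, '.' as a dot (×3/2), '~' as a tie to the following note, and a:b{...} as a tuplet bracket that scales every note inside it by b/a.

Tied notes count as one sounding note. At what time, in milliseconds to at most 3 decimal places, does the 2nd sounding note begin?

1. 0.0ms @ 0 + 769.231ms (4/3)
2. 769.231ms @ 4/3 + 769.231ms (4/3)
3. 1538.462ms @ 8/3 + 769.231ms (4/3)

note 2 onset = 4/3b = 769.231ms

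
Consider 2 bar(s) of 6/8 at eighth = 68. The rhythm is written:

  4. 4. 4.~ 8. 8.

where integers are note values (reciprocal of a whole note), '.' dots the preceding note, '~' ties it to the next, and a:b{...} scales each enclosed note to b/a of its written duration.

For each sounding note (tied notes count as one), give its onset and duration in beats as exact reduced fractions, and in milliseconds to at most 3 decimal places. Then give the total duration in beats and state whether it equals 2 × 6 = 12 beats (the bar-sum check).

1) 0.0ms=0b +2647.059ms=3b
2) 2647.059ms=3b +2647.059ms=3b
3) 5294.118ms=6b +3970.588ms=9/2b
4) 9264.706ms=21/2b +1323.529ms=3/2b
Σ=12b of 12 (68bpm 6/8) — PASS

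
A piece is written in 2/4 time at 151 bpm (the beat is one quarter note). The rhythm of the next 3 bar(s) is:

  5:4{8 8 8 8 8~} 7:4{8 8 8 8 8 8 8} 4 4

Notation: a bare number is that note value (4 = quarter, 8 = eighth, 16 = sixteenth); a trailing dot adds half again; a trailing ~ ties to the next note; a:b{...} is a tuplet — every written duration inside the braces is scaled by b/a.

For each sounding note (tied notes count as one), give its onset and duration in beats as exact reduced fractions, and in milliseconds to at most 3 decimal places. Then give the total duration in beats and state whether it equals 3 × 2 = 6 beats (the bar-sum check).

1) 0.0ms=0b +158.94ms=2/5b
2) 158.94ms=2/5b +158.94ms=2/5b
3) 317.881ms=4/5b +158.94ms=2/5b
4) 476.821ms=6/5b +158.94ms=2/5b
5) 635.762ms=8/5b +272.469ms=24/35b
6) 908.231ms=16/7b +113.529ms=2/7b
7) 1021.76ms=18/7b +113.529ms=2/7b
8) 1135.289ms=20/7b +113.529ms=2/7b
9) 1248.817ms=22/7b +113.529ms=2/7b
10) 1362.346ms=24/7b +113.529ms=2/7b
11) 1475.875ms=26/7b +113.529ms=2/7b
12) 1589.404ms=4b +397.351ms=1b
13) 1986.755ms=5b +397.351ms=1b
Σ=6b of 6 (151bpm 2/4) — PASS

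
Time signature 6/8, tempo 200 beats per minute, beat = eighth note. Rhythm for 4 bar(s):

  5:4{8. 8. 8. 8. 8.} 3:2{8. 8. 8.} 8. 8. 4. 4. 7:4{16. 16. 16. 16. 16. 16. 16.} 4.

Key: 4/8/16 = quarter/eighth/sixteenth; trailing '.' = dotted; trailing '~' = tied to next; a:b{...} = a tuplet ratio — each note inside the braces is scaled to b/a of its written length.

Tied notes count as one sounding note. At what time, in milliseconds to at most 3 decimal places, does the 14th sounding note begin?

note 14 onset = 129/7b = 5528.571ms

1. 0.0ms @ 0 + 360.0ms (6/5)
2. 360.0ms @ 6/5 + 360.0ms (6/5)
3. 720.0ms @ 12/5 + 360.0ms (6/5)
4. 1080.0ms @ 18/5 + 360.0ms (6/5)
5. 1440.0ms @ 24/5 + 360.0ms (6/5)
6. 1800.0ms @ 6 + 300.0ms (1)
7. 2100.0ms @ 7 + 300.0ms (1)
8. 2400.0ms @ 8 + 300.0ms (1)
9. 2700.0ms @ 9 + 450.0ms (3/2)
10. 3150.0ms @ 21/2 + 450.0ms (3/2)
11. 3600.0ms @ 12 + 900.0ms (3)
12. 4500.0ms @ 15 + 900.0ms (3)
13. 5400.0ms @ 18 + 128.571ms (3/7)
14. 5528.571ms @ 129/7 + 128.571ms (3/7)
15. 5657.143ms @ 132/7 + 128.571ms (3/7)
16. 5785.714ms @ 135/7 + 128.571ms (3/7)
17. 5914.286ms @ 138/7 + 128.571ms (3/7)
18. 6042.857ms @ 141/7 + 128.571ms (3/7)
19. 6171.429ms @ 144/7 + 128.571ms (3/7)
20. 6300.0ms @ 21 + 900.0ms (3)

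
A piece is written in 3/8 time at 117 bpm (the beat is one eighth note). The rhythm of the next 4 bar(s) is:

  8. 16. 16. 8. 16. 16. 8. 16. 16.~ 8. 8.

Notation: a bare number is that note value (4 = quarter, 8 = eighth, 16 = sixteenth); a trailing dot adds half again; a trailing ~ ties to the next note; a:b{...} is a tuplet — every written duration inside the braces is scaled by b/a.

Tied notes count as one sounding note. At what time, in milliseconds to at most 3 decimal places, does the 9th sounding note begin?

note 9 onset = 33/4b = 4230.769ms

1. 0.0ms @ 0 + 769.231ms (3/2)
2. 769.231ms @ 3/2 + 384.615ms (3/4)
3. 1153.846ms @ 9/4 + 384.615ms (3/4)
4. 1538.462ms @ 3 + 769.231ms (3/2)
5. 2307.692ms @ 9/2 + 384.615ms (3/4)
6. 2692.308ms @ 21/4 + 384.615ms (3/4)
7. 3076.923ms @ 6 + 769.231ms (3/2)
8. 3846.154ms @ 15/2 + 384.615ms (3/4)
9. 4230.769ms @ 33/4 + 1153.846ms (9/4)
10. 5384.615ms @ 21/2 + 769.231ms (3/2)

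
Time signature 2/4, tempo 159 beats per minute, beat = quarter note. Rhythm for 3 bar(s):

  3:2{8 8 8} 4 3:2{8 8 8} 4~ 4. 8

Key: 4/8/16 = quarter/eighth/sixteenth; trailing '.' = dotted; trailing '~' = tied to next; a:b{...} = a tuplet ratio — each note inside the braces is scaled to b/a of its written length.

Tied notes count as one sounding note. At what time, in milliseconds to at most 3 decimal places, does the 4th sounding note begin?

note 4 onset = 1b = 377.358ms

1. 0.0ms @ 0 + 125.786ms (1/3)
2. 125.786ms @ 1/3 + 125.786ms (1/3)
3. 251.572ms @ 2/3 + 125.786ms (1/3)
4. 377.358ms @ 1 + 377.358ms (1)
5. 754.717ms @ 2 + 125.786ms (1/3)
6. 880.503ms @ 7/3 + 125.786ms (1/3)
7. 1006.289ms @ 8/3 + 125.786ms (1/3)
8. 1132.075ms @ 3 + 943.396ms (5/2)
9. 2075.472ms @ 11/2 + 188.679ms (1/2)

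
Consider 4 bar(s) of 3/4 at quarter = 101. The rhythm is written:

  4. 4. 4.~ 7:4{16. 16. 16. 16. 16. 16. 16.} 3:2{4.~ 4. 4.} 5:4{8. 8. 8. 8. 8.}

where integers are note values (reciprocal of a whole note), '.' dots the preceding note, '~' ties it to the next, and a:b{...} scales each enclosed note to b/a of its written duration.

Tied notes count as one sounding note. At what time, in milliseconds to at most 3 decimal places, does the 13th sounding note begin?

1. 0.0ms @ 0 + 891.089ms (3/2)
2. 891.089ms @ 3/2 + 891.089ms (3/2)
3. 1782.178ms @ 3 + 1018.388ms (12/7)
4. 2800.566ms @ 33/7 + 127.298ms (3/14)
5. 2927.864ms @ 69/14 + 127.298ms (3/14)
6. 3055.163ms @ 36/7 + 127.298ms (3/14)
7. 3182.461ms @ 75/14 + 127.298ms (3/14)
8. 3309.76ms @ 39/7 + 127.298ms (3/14)
9. 3437.058ms @ 81/14 + 127.298ms (3/14)
10. 3564.356ms @ 6 + 1188.119ms (2)
11. 4752.475ms @ 8 + 594.059ms (1)
12. 5346.535ms @ 9 + 356.436ms (3/5)
13. 5702.97ms @ 48/5 + 356.436ms (3/5)
14. 6059.406ms @ 51/5 + 356.436ms (3/5)
15. 6415.842ms @ 54/5 + 356.436ms (3/5)
16. 6772.277ms @ 57/5 + 356.436ms (3/5)

note 13 onset = 48/5b = 5702.97ms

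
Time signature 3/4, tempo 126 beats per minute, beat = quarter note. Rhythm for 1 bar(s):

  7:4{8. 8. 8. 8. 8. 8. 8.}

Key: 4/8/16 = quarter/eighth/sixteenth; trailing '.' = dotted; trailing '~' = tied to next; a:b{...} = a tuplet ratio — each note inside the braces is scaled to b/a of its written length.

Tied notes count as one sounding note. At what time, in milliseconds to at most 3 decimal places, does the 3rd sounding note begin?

note 3 onset = 6/7b = 408.163ms

1. 0.0ms @ 0 + 204.082ms (3/7)
2. 204.082ms @ 3/7 + 204.082ms (3/7)
3. 408.163ms @ 6/7 + 204.082ms (3/7)
4. 612.245ms @ 9/7 + 204.082ms (3/7)
5. 816.327ms @ 12/7 + 204.082ms (3/7)
6. 1020.408ms @ 15/7 + 204.082ms (3/7)
7. 1224.49ms @ 18/7 + 204.082ms (3/7)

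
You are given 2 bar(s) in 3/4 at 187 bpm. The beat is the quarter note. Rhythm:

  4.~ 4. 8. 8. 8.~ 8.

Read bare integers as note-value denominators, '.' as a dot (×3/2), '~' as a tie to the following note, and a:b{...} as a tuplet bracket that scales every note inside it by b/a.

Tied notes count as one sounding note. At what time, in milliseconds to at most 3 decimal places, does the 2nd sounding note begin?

1. 0.0ms @ 0 + 962.567ms (3)
2. 962.567ms @ 3 + 240.642ms (3/4)
3. 1203.209ms @ 15/4 + 240.642ms (3/4)
4. 1443.85ms @ 9/2 + 481.283ms (3/2)

note 2 onset = 3b = 962.567ms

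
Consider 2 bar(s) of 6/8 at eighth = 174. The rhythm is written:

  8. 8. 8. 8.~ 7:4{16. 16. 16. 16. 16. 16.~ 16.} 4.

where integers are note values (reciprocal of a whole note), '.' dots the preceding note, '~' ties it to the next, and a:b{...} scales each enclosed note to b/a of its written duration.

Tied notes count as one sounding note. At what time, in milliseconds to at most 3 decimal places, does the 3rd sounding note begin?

note 3 onset = 3b = 1034.483ms

1. 0.0ms @ 0 + 517.241ms (3/2)
2. 517.241ms @ 3/2 + 517.241ms (3/2)
3. 1034.483ms @ 3 + 517.241ms (3/2)
4. 1551.724ms @ 9/2 + 665.025ms (27/14)
5. 2216.749ms @ 45/7 + 147.783ms (3/7)
6. 2364.532ms @ 48/7 + 147.783ms (3/7)
7. 2512.315ms @ 51/7 + 147.783ms (3/7)
8. 2660.099ms @ 54/7 + 147.783ms (3/7)
9. 2807.882ms @ 57/7 + 295.567ms (6/7)
10. 3103.448ms @ 9 + 1034.483ms (3)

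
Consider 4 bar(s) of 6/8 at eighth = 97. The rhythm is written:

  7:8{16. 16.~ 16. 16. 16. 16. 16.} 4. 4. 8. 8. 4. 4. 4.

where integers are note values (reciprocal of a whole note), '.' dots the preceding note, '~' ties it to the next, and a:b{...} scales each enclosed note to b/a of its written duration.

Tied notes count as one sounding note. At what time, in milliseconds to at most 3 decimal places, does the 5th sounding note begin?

1. 0.0ms @ 0 + 530.191ms (6/7)
2. 530.191ms @ 6/7 + 1060.383ms (12/7)
3. 1590.574ms @ 18/7 + 530.191ms (6/7)
4. 2120.766ms @ 24/7 + 530.191ms (6/7)
5. 2650.957ms @ 30/7 + 530.191ms (6/7)
6. 3181.149ms @ 36/7 + 530.191ms (6/7)
7. 3711.34ms @ 6 + 1855.67ms (3)
8. 5567.01ms @ 9 + 1855.67ms (3)
9. 7422.68ms @ 12 + 927.835ms (3/2)
10. 8350.515ms @ 27/2 + 927.835ms (3/2)
11. 9278.351ms @ 15 + 1855.67ms (3)
12. 11134.021ms @ 18 + 1855.67ms (3)
13. 12989.691ms @ 21 + 1855.67ms (3)

note 5 onset = 30/7b = 2650.957ms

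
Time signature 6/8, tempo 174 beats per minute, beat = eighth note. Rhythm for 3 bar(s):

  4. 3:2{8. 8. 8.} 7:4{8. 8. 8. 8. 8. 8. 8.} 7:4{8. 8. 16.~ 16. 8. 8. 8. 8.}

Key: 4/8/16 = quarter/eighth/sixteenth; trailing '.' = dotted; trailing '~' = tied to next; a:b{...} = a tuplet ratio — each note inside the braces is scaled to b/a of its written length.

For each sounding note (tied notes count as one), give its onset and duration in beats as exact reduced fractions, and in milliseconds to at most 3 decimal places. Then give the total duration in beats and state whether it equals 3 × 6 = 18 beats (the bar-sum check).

1) 0.0ms=0b +1034.483ms=3b
2) 1034.483ms=3b +344.828ms=1b
3) 1379.31ms=4b +344.828ms=1b
4) 1724.138ms=5b +344.828ms=1b
5) 2068.966ms=6b +295.567ms=6/7b
6) 2364.532ms=48/7b +295.567ms=6/7b
7) 2660.099ms=54/7b +295.567ms=6/7b
8) 2955.665ms=60/7b +295.567ms=6/7b
9) 3251.232ms=66/7b +295.567ms=6/7b
10) 3546.798ms=72/7b +295.567ms=6/7b
11) 3842.365ms=78/7b +295.567ms=6/7b
12) 4137.931ms=12b +295.567ms=6/7b
13) 4433.498ms=90/7b +295.567ms=6/7b
14) 4729.064ms=96/7b +295.567ms=6/7b
15) 5024.631ms=102/7b +295.567ms=6/7b
16) 5320.197ms=108/7b +295.567ms=6/7b
17) 5615.764ms=114/7b +295.567ms=6/7b
18) 5911.33ms=120/7b +295.567ms=6/7b
Σ=18b of 18 (174bpm 6/8) — PASS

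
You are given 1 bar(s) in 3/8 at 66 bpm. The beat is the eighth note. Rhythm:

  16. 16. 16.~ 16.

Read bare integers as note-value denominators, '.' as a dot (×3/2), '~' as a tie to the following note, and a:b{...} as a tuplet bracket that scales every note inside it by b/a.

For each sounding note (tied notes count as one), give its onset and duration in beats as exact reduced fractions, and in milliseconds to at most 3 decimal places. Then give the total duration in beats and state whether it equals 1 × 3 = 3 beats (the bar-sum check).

1) 0.0ms=0b +681.818ms=3/4b
2) 681.818ms=3/4b +681.818ms=3/4b
3) 1363.636ms=3/2b +1363.636ms=3/2b
Σ=3b of 3 (66bpm 3/8) — PASS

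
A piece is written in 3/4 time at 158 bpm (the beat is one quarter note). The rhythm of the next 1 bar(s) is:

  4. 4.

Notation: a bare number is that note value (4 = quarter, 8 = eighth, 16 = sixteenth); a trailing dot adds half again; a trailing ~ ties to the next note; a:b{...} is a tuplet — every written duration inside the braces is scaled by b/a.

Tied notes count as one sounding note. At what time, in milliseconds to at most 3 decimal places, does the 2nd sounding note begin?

note 2 onset = 3/2b = 569.62ms

1. 0.0ms @ 0 + 569.62ms (3/2)
2. 569.62ms @ 3/2 + 569.62ms (3/2)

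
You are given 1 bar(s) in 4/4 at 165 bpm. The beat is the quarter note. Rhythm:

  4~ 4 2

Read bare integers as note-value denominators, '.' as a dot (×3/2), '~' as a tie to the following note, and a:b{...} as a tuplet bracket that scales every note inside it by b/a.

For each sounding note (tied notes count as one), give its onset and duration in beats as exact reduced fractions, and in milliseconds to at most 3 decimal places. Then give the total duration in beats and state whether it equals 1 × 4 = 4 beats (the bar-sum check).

1) 0.0ms=0b +727.273ms=2b
2) 727.273ms=2b +727.273ms=2b
Σ=4b of 4 (165bpm 4/4) — PASS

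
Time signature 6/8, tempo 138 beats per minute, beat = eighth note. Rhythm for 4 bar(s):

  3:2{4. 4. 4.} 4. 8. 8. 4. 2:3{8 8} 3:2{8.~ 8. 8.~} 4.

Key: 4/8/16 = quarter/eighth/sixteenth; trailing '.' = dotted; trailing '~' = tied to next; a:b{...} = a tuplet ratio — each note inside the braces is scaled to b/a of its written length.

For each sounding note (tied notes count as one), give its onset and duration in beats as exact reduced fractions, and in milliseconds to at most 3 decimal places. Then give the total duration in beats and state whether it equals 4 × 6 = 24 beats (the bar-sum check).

1) 0.0ms=0b +869.565ms=2b
2) 869.565ms=2b +869.565ms=2b
3) 1739.13ms=4b +869.565ms=2b
4) 2608.696ms=6b +1304.348ms=3b
5) 3913.043ms=9b +652.174ms=3/2b
6) 4565.217ms=21/2b +652.174ms=3/2b
7) 5217.391ms=12b +1304.348ms=3b
8) 6521.739ms=15b +652.174ms=3/2b
9) 7173.913ms=33/2b +652.174ms=3/2b
10) 7826.087ms=18b +869.565ms=2b
11) 8695.652ms=20b +1739.13ms=4b
Σ=24b of 24 (138bpm 6/8) — PASS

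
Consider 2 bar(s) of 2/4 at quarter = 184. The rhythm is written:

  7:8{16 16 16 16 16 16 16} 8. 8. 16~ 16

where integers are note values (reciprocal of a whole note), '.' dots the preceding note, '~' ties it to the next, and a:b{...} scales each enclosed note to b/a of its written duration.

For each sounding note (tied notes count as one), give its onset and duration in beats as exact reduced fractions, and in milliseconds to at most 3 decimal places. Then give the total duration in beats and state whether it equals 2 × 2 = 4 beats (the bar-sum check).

1) 0.0ms=0b +93.168ms=2/7b
2) 93.168ms=2/7b +93.168ms=2/7b
3) 186.335ms=4/7b +93.168ms=2/7b
4) 279.503ms=6/7b +93.168ms=2/7b
5) 372.671ms=8/7b +93.168ms=2/7b
6) 465.839ms=10/7b +93.168ms=2/7b
7) 559.006ms=12/7b +93.168ms=2/7b
8) 652.174ms=2b +244.565ms=3/4b
9) 896.739ms=11/4b +244.565ms=3/4b
10) 1141.304ms=7/2b +163.043ms=1/2b
Σ=4b of 4 (184bpm 2/4) — PASS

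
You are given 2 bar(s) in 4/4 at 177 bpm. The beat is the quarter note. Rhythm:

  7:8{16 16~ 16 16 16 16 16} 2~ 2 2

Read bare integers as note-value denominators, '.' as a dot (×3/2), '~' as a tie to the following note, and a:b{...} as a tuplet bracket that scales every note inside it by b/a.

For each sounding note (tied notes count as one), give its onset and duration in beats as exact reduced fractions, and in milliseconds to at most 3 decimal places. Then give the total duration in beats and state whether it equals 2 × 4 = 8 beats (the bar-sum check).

1) 0.0ms=0b +96.852ms=2/7b
2) 96.852ms=2/7b +193.705ms=4/7b
3) 290.557ms=6/7b +96.852ms=2/7b
4) 387.409ms=8/7b +96.852ms=2/7b
5) 484.262ms=10/7b +96.852ms=2/7b
6) 581.114ms=12/7b +96.852ms=2/7b
7) 677.966ms=2b +1355.932ms=4b
8) 2033.898ms=6b +677.966ms=2b
Σ=8b of 8 (177bpm 4/4) — PASS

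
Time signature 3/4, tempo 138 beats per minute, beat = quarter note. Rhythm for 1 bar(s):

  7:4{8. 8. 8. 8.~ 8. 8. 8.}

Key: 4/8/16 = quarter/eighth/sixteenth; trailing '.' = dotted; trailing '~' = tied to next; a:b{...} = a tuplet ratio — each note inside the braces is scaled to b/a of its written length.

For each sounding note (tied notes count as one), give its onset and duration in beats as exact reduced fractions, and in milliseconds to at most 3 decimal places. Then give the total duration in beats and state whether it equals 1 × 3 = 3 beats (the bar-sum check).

1) 0.0ms=0b +186.335ms=3/7b
2) 186.335ms=3/7b +186.335ms=3/7b
3) 372.671ms=6/7b +186.335ms=3/7b
4) 559.006ms=9/7b +372.671ms=6/7b
5) 931.677ms=15/7b +186.335ms=3/7b
6) 1118.012ms=18/7b +186.335ms=3/7b
Σ=3b of 3 (138bpm 3/4) — PASS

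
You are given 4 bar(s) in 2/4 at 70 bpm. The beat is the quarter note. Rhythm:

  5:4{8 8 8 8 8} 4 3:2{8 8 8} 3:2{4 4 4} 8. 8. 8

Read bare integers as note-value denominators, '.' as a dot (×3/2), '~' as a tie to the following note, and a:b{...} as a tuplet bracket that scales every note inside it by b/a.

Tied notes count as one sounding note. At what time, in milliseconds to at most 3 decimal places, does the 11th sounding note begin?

1. 0.0ms @ 0 + 342.857ms (2/5)
2. 342.857ms @ 2/5 + 342.857ms (2/5)
3. 685.714ms @ 4/5 + 342.857ms (2/5)
4. 1028.571ms @ 6/5 + 342.857ms (2/5)
5. 1371.429ms @ 8/5 + 342.857ms (2/5)
6. 1714.286ms @ 2 + 857.143ms (1)
7. 2571.429ms @ 3 + 285.714ms (1/3)
8. 2857.143ms @ 10/3 + 285.714ms (1/3)
9. 3142.857ms @ 11/3 + 285.714ms (1/3)
10. 3428.571ms @ 4 + 571.429ms (2/3)
11. 4000.0ms @ 14/3 + 571.429ms (2/3)
12. 4571.429ms @ 16/3 + 571.429ms (2/3)
13. 5142.857ms @ 6 + 642.857ms (3/4)
14. 5785.714ms @ 27/4 + 642.857ms (3/4)
15. 6428.571ms @ 15/2 + 428.571ms (1/2)

note 11 onset = 14/3b = 4000.0ms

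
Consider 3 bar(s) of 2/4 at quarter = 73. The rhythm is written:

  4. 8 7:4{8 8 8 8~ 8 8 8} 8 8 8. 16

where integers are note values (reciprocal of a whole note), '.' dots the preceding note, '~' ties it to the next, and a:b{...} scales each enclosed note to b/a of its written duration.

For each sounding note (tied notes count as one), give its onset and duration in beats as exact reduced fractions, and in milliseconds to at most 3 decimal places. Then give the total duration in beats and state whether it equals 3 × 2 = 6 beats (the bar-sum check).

1) 0.0ms=0b +1232.877ms=3/2b
2) 1232.877ms=3/2b +410.959ms=1/2b
3) 1643.836ms=2b +234.834ms=2/7b
4) 1878.669ms=16/7b +234.834ms=2/7b
5) 2113.503ms=18/7b +234.834ms=2/7b
6) 2348.337ms=20/7b +469.667ms=4/7b
7) 2818.004ms=24/7b +234.834ms=2/7b
8) 3052.838ms=26/7b +234.834ms=2/7b
9) 3287.671ms=4b +410.959ms=1/2b
10) 3698.63ms=9/2b +410.959ms=1/2b
11) 4109.589ms=5b +616.438ms=3/4b
12) 4726.027ms=23/4b +205.479ms=1/4b
Σ=6b of 6 (73bpm 2/4) — PASS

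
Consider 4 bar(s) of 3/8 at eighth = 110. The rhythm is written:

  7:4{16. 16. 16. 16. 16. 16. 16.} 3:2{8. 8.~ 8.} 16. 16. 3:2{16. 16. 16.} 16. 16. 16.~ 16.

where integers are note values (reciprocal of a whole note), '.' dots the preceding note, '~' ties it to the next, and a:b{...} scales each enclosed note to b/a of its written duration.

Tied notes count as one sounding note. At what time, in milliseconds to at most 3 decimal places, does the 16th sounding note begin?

note 16 onset = 39/4b = 5318.182ms

1. 0.0ms @ 0 + 233.766ms (3/7)
2. 233.766ms @ 3/7 + 233.766ms (3/7)
3. 467.532ms @ 6/7 + 233.766ms (3/7)
4. 701.299ms @ 9/7 + 233.766ms (3/7)
5. 935.065ms @ 12/7 + 233.766ms (3/7)
6. 1168.831ms @ 15/7 + 233.766ms (3/7)
7. 1402.597ms @ 18/7 + 233.766ms (3/7)
8. 1636.364ms @ 3 + 545.455ms (1)
9. 2181.818ms @ 4 + 1090.909ms (2)
10. 3272.727ms @ 6 + 409.091ms (3/4)
11. 3681.818ms @ 27/4 + 409.091ms (3/4)
12. 4090.909ms @ 15/2 + 272.727ms (1/2)
13. 4363.636ms @ 8 + 272.727ms (1/2)
14. 4636.364ms @ 17/2 + 272.727ms (1/2)
15. 4909.091ms @ 9 + 409.091ms (3/4)
16. 5318.182ms @ 39/4 + 409.091ms (3/4)
17. 5727.273ms @ 21/2 + 818.182ms (3/2)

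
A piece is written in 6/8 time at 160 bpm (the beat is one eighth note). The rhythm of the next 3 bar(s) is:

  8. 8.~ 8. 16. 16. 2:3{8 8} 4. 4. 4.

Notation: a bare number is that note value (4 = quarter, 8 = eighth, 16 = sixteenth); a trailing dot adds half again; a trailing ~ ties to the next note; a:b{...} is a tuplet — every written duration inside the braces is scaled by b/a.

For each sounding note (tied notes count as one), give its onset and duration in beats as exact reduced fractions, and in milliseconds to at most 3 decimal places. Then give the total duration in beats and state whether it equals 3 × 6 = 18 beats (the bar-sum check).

1) 0.0ms=0b +562.5ms=3/2b
2) 562.5ms=3/2b +1125.0ms=3b
3) 1687.5ms=9/2b +281.25ms=3/4b
4) 1968.75ms=21/4b +281.25ms=3/4b
5) 2250.0ms=6b +562.5ms=3/2b
6) 2812.5ms=15/2b +562.5ms=3/2b
7) 3375.0ms=9b +1125.0ms=3b
8) 4500.0ms=12b +1125.0ms=3b
9) 5625.0ms=15b +1125.0ms=3b
Σ=18b of 18 (160bpm 6/8) — PASS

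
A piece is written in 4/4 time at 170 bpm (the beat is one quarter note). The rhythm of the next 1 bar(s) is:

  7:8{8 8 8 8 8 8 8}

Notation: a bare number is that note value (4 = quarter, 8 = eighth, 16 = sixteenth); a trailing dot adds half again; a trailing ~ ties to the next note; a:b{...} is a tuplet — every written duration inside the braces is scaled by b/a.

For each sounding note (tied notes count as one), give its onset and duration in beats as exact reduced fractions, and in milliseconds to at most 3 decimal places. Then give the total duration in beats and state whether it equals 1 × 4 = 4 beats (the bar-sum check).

1) 0.0ms=0b +201.681ms=4/7b
2) 201.681ms=4/7b +201.681ms=4/7b
3) 403.361ms=8/7b +201.681ms=4/7b
4) 605.042ms=12/7b +201.681ms=4/7b
5) 806.723ms=16/7b +201.681ms=4/7b
6) 1008.403ms=20/7b +201.681ms=4/7b
7) 1210.084ms=24/7b +201.681ms=4/7b
Σ=4b of 4 (170bpm 4/4) — PASS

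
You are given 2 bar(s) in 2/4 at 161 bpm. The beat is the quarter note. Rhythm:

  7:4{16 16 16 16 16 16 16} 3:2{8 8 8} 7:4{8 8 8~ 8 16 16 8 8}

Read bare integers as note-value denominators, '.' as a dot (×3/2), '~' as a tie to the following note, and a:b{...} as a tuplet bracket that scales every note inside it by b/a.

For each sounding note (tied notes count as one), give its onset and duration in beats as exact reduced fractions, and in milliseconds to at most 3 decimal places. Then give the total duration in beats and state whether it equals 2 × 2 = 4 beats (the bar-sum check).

1) 0.0ms=0b +53.239ms=1/7b
2) 53.239ms=1/7b +53.239ms=1/7b
3) 106.477ms=2/7b +53.239ms=1/7b
4) 159.716ms=3/7b +53.239ms=1/7b
5) 212.955ms=4/7b +53.239ms=1/7b
6) 266.193ms=5/7b +53.239ms=1/7b
7) 319.432ms=6/7b +53.239ms=1/7b
8) 372.671ms=1b +124.224ms=1/3b
9) 496.894ms=4/3b +124.224ms=1/3b
10) 621.118ms=5/3b +124.224ms=1/3b
11) 745.342ms=2b +106.477ms=2/7b
12) 851.819ms=16/7b +106.477ms=2/7b
13) 958.296ms=18/7b +212.955ms=4/7b
14) 1171.251ms=22/7b +53.239ms=1/7b
15) 1224.49ms=23/7b +53.239ms=1/7b
16) 1277.728ms=24/7b +106.477ms=2/7b
17) 1384.206ms=26/7b +106.477ms=2/7b
Σ=4b of 4 (161bpm 2/4) — PASS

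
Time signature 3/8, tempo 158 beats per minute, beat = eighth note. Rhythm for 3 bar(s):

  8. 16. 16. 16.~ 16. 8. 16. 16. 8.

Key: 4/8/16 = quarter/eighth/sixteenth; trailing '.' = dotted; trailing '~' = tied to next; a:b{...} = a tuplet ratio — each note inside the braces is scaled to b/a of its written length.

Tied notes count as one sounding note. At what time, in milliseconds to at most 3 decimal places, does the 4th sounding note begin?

note 4 onset = 3b = 1139.241ms

1. 0.0ms @ 0 + 569.62ms (3/2)
2. 569.62ms @ 3/2 + 284.81ms (3/4)
3. 854.43ms @ 9/4 + 284.81ms (3/4)
4. 1139.241ms @ 3 + 569.62ms (3/2)
5. 1708.861ms @ 9/2 + 569.62ms (3/2)
6. 2278.481ms @ 6 + 284.81ms (3/4)
7. 2563.291ms @ 27/4 + 284.81ms (3/4)
8. 2848.101ms @ 15/2 + 569.62ms (3/2)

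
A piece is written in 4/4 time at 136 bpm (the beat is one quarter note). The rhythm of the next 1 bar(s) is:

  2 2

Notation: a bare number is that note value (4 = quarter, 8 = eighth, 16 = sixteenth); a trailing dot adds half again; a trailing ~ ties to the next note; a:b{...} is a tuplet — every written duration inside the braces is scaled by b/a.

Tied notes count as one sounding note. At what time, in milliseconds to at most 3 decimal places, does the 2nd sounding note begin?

note 2 onset = 2b = 882.353ms

1. 0.0ms @ 0 + 882.353ms (2)
2. 882.353ms @ 2 + 882.353ms (2)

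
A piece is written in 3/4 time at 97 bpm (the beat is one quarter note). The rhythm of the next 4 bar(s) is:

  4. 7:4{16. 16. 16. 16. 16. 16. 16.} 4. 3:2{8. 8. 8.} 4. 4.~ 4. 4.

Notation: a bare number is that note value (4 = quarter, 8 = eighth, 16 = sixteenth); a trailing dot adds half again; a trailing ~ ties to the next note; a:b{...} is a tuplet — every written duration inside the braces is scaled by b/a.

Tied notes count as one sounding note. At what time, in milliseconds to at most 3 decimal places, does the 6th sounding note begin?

note 6 onset = 33/14b = 1458.027ms

1. 0.0ms @ 0 + 927.835ms (3/2)
2. 927.835ms @ 3/2 + 132.548ms (3/14)
3. 1060.383ms @ 12/7 + 132.548ms (3/14)
4. 1192.931ms @ 27/14 + 132.548ms (3/14)
5. 1325.479ms @ 15/7 + 132.548ms (3/14)
6. 1458.027ms @ 33/14 + 132.548ms (3/14)
7. 1590.574ms @ 18/7 + 132.548ms (3/14)
8. 1723.122ms @ 39/14 + 132.548ms (3/14)
9. 1855.67ms @ 3 + 927.835ms (3/2)
10. 2783.505ms @ 9/2 + 309.278ms (1/2)
11. 3092.784ms @ 5 + 309.278ms (1/2)
12. 3402.062ms @ 11/2 + 309.278ms (1/2)
13. 3711.34ms @ 6 + 927.835ms (3/2)
14. 4639.175ms @ 15/2 + 1855.67ms (3)
15. 6494.845ms @ 21/2 + 927.835ms (3/2)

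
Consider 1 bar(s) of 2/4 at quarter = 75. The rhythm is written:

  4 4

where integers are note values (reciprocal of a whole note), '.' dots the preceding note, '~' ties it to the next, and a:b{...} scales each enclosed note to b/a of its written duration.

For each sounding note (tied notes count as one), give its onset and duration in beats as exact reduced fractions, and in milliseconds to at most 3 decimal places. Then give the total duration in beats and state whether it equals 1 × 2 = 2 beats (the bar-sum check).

1) 0.0ms=0b +800.0ms=1b
2) 800.0ms=1b +800.0ms=1b
Σ=2b of 2 (75bpm 2/4) — PASS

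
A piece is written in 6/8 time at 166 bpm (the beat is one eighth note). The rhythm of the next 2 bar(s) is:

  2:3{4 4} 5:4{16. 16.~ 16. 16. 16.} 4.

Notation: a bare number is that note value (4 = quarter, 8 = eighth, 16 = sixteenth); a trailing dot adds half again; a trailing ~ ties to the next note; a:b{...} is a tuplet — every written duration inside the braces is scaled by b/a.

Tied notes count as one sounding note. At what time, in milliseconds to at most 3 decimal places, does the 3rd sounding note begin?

1. 0.0ms @ 0 + 1084.337ms (3)
2. 1084.337ms @ 3 + 1084.337ms (3)
3. 2168.675ms @ 6 + 216.867ms (3/5)
4. 2385.542ms @ 33/5 + 433.735ms (6/5)
5. 2819.277ms @ 39/5 + 216.867ms (3/5)
6. 3036.145ms @ 42/5 + 216.867ms (3/5)
7. 3253.012ms @ 9 + 1084.337ms (3)

note 3 onset = 6b = 2168.675ms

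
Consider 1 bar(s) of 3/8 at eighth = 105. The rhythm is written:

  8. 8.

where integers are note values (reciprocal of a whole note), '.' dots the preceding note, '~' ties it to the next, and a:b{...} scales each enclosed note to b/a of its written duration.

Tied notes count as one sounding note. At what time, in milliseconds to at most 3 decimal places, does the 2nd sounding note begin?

1. 0.0ms @ 0 + 857.143ms (3/2)
2. 857.143ms @ 3/2 + 857.143ms (3/2)

note 2 onset = 3/2b = 857.143ms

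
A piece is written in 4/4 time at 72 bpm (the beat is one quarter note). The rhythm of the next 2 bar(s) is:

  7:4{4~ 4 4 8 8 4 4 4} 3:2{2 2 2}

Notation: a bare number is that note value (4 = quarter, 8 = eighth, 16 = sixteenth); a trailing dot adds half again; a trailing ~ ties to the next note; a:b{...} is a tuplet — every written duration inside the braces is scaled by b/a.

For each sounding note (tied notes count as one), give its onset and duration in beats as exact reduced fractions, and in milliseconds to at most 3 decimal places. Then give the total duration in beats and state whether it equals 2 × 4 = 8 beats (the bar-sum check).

1) 0.0ms=0b +952.381ms=8/7b
2) 952.381ms=8/7b +476.19ms=4/7b
3) 1428.571ms=12/7b +238.095ms=2/7b
4) 1666.667ms=2b +238.095ms=2/7b
5) 1904.762ms=16/7b +476.19ms=4/7b
6) 2380.952ms=20/7b +476.19ms=4/7b
7) 2857.143ms=24/7b +476.19ms=4/7b
8) 3333.333ms=4b +1111.111ms=4/3b
9) 4444.444ms=16/3b +1111.111ms=4/3b
10) 5555.556ms=20/3b +1111.111ms=4/3b
Σ=8b of 8 (72bpm 4/4) — PASS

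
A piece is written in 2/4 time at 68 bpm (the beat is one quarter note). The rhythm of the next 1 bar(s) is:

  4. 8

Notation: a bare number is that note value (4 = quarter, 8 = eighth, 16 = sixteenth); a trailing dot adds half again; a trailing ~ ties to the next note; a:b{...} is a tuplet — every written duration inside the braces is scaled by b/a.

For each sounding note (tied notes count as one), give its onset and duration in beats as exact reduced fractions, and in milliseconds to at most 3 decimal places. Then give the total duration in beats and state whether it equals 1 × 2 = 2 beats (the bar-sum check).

1) 0.0ms=0b +1323.529ms=3/2b
2) 1323.529ms=3/2b +441.176ms=1/2b
Σ=2b of 2 (68bpm 2/4) — PASS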